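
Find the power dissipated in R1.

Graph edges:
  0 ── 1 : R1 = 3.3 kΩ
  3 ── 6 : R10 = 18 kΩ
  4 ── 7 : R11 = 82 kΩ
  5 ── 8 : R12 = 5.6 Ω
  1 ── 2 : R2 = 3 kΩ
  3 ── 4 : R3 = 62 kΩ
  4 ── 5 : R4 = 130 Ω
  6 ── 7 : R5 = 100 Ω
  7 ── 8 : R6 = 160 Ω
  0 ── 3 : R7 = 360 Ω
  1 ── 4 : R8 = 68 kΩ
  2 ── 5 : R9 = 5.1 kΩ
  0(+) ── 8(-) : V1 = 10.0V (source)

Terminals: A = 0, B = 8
Nodal analysis, taking node 8 as the 0 V reference.
Source V1 fixes V_0 = 10 V.
KCL at each unknown node (sum of currents leaving = 0; resistances in Ω):
  Node 1: (V_1 - 10)/3300 + (V_1 - V_2)/3000 + (V_1 - V_4)/68000 = 0
  Node 2: (V_2 - V_1)/3000 + (V_2 - V_5)/5100 = 0
  Node 3: (V_3 - V_4)/62000 + (V_3 - 10)/360 + (V_3 - V_6)/18000 = 0
  Node 4: (V_4 - V_3)/62000 + (V_4 - V_5)/130 + (V_4 - V_1)/68000 + (V_4 - V_7)/82000 = 0
  Node 5: (V_5 - V_4)/130 + (V_5 - V_2)/5100 + (V_5 - 0)/5.6 = 0
  Node 6: (V_6 - V_7)/100 + (V_6 - V_3)/18000 = 0
  Node 7: (V_7 - V_6)/100 + (V_7 - 0)/160 + (V_7 - V_4)/82000 = 0
Collecting terms (coefficients in siemens):
  0.0006511·V_1 - 0.0003333·V_2 - 0.00001471·V_4 = 0.00303
  0.0005294·V_2 - 0.0003333·V_1 - 0.0001961·V_5 = 0
  0.002849·V_3 - 0.00001613·V_4 - 0.00005556·V_6 = 0.02778
  0.007735·V_4 - 0.00001471·V_1 - 0.00001613·V_3 - 0.007692·V_5 - 0.0000122·V_7 = 0
  0.1865·V_5 - 0.0001961·V_2 - 0.007692·V_4 = 0
  0.01006·V_6 - 0.00005556·V_3 - 0.01·V_7 = 0
  0.01626·V_7 - 0.0000122·V_4 - 0.01·V_6 = 0
Solving these 7 simultaneous equations (Gaussian elimination) gives:
  V_1 = 6.871 V, V_2 = 4.329 V, V_3 = 9.751 V, V_4 = 0.03969 V
  V_5 = 0.006189 V, V_6 = 0.1388 V, V_7 = 0.08536 V
I_R1 = (V_0 - V_1)/R1 = (10 - 6.871)/3300 = 0.000948 A
P_R1 = I_R1² × R1 = (0.000948)² × 3300 = 0.002966 W

Final answer: 0.002966 W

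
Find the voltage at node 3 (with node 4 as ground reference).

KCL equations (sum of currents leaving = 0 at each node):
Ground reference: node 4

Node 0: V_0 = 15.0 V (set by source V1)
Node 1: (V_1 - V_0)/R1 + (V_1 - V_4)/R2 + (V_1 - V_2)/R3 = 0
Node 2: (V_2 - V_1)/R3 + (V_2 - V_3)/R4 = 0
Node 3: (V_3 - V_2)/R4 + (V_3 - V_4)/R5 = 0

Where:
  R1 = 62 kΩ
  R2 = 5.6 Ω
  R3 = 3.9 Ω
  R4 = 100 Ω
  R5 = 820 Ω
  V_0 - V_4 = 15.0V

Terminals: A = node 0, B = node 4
Nodal analysis, taking node 4 as the 0 V reference.
Source V1 fixes V_0 = 15 V.
KCL at each unknown node (sum of currents leaving = 0; resistances in Ω):
  Node 1: (V_1 - 15)/62000 + (V_1 - 0)/5.6 + (V_1 - V_2)/3.9 = 0
  Node 2: (V_2 - V_1)/3.9 + (V_2 - V_3)/100 = 0
  Node 3: (V_3 - V_2)/100 + (V_3 - 0)/820 = 0
Collecting terms (coefficients in siemens):
  0.435·V_1 - 0.2564·V_2 = 0.0002419
  0.2664·V_2 - 0.2564·V_1 - 0.01·V_3 = 0
  0.01122·V_3 - 0.01·V_2 = 0
Solving these 3 simultaneous equations (Gaussian elimination) gives:
  V_1 = 0.001347 V, V_2 = 0.001341 V, V_3 = 0.001195 V
The requested potential is V_3 = 0.001195 V.

Final answer: V_3 = 0.001195 V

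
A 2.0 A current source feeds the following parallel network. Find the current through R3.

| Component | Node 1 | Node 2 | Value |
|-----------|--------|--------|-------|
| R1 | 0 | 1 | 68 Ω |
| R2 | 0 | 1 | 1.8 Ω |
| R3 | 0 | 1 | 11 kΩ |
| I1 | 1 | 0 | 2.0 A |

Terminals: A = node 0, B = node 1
All resistors sit directly between nodes 0 and 1, so they are in parallel and share one voltage V; the full source current 2 A splits among them.
1/R_par = 1/68 + 1/1.8 + 1/11000 = 0.5704 S  =>  R_par = 1.753 Ω
V = I × R_par = 2 × 1.753 = 3.507 V
I_R3 = V/R3 = 3.507/11000 = 0.0003188 A

Final answer: 0.0003188 A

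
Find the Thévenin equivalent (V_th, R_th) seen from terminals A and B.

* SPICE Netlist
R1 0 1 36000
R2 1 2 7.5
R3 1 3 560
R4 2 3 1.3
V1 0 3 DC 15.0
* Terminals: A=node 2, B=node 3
Step 1 — V_th is the open-circuit voltage V_A - V_B (nothing connected across the terminals).
Nodal analysis, taking node 3 as the 0 V reference.
Source V1 fixes V_0 = 15 V.
KCL at each unknown node (sum of currents leaving = 0; resistances in Ω):
  Node 1: (V_1 - 15)/36000 + (V_1 - V_2)/7.5 + (V_1 - 0)/560 = 0
  Node 2: (V_2 - V_1)/7.5 + (V_2 - 0)/1.3 = 0
Collecting terms (coefficients in siemens):
  0.1351·V_1 - 0.1333·V_2 = 0.0004167
  0.9026·V_2 - 0.1333·V_1 = 0
Determinant D = (0.1351)(0.9026) - (-0.1333)(-0.1333) = 0.1042
V_1 = [(0.0004167)(0.9026) - (-0.1333)(0)]/D = 0.003609 V
V_2 = [(0.1351)(0) - (0.0004167)(-0.1333)]/D = 0.0005332 V
V_th = V_2 - V_3 = 0.0005332 - 0 = 0.0005332 V
Step 2 — R_th: zero the source — replace V1 by a short circuit (node 3 merges into node 0) — and find the resistance seen between A (node 2) and B (node 0).
Reduce the network between node 2 (A) and node 0 (B) by series/parallel combination:
  Rp1 = R1 ‖ R3 (parallel, both between nodes 0 and 1) = 1/(1/36000 + 1/560) = 551.4 Ω
  Rs1 = R2 + Rp1 (series, joined only at node 1) = 7.5 + 551.4 = 558.9 Ω
  Rp2 = R4 ‖ Rs1 (parallel, both between nodes 0 and 2) = 1/(1/1.3 + 1/558.9) = 1.297 Ω
R_th = 1.297 Ω

Final answer: V_th = 0.0005332 V, R_th = 1.297 Ω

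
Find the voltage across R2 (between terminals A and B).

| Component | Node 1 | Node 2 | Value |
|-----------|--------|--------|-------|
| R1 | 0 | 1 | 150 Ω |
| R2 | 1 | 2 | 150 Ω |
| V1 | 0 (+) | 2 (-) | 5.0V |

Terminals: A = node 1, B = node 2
R1 and R2 are in series across V1 (node 0 → node 1 → node 2), and the output A–B is taken across R2, so this is a voltage divider.
Series current: I = V1/(R1 + R2) = 5/(150 + 150) = 5/300 = 0.01667 A
V_R2 = I × R2 = V1 × R2/(R1 + R2) = 5 × 150/300 = 2.5 V

Final answer: 2.5 V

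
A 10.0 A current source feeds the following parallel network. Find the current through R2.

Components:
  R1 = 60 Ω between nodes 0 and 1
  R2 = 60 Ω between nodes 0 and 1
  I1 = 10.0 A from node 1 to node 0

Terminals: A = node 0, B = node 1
All resistors sit directly between nodes 0 and 1, so they are in parallel and share one voltage V; the full source current 10 A splits among them.
1/R_par = 1/60 + 1/60 = 0.03333 S  =>  R_par = 30 Ω
V = I × R_par = 10 × 30 = 300 V
I_R2 = V/R2 = 300/60 = 5 A

Final answer: 5 A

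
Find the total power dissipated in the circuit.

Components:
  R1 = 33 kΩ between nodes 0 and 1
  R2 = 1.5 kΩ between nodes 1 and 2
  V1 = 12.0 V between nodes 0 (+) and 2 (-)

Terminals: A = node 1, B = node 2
Nodal analysis, taking node 2 as the 0 V reference.
Source V1 fixes V_0 = 12 V.
KCL at each unknown node (sum of currents leaving = 0; resistances in Ω):
  Node 1: (V_1 - 12)/33000 + (V_1 - 0)/1500 = 0
Collecting terms: 0.000697 × V_1 = 0.0003636  =>  V_1 = 0.5217 V
Power in each resistor, P = (ΔV)²/R:
  P_R1 = (12 - 0.5217)²/33000 = 0.003992 W
  P_R2 = (0.5217 - 0)²/1500 = 0.0001815 W
P_total = P_R1 + P_R2 = 0.004174 W

Final answer: 0.004174 W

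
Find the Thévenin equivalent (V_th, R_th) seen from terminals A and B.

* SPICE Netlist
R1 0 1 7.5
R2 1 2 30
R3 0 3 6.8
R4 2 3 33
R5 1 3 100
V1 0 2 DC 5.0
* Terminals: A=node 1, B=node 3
Step 1 — V_th is the open-circuit voltage V_A - V_B (nothing connected across the terminals).
Nodal analysis, taking node 2 as the 0 V reference.
Source V1 fixes V_0 = 5 V.
KCL at each unknown node (sum of currents leaving = 0; resistances in Ω):
  Node 1: (V_1 - 5)/7.5 + (V_1 - 0)/30 + (V_1 - V_3)/100 = 0
  Node 3: (V_3 - 5)/6.8 + (V_3 - 0)/33 + (V_3 - V_1)/100 = 0
Collecting terms (coefficients in siemens):
  0.1767·V_1 - 0.01·V_3 = 0.6667
  0.1874·V_3 - 0.01·V_1 = 0.7353
Determinant D = (0.1767)(0.1874) - (-0.01)(-0.01) = 0.033
V_1 = [(0.6667)(0.1874) - (-0.01)(0.7353)]/D = 4.008 V
V_3 = [(0.1767)(0.7353) - (0.6667)(-0.01)]/D = 4.138 V
V_th = V_1 - V_3 = 4.008 - 4.138 = -0.1305 V
Step 2 — R_th: zero the source — replace V1 by a short circuit (node 2 merges into node 0) — and find the resistance seen between A (node 1) and B (node 3).
Reduce the network between node 1 (A) and node 3 (B) by series/parallel combination:
  Rp1 = R1 ‖ R2 (parallel, both between nodes 0 and 1) = 1/(1/7.5 + 1/30) = 6 Ω
  Rp2 = R3 ‖ R4 (parallel, both between nodes 0 and 3) = 1/(1/6.8 + 1/33) = 5.638 Ω
  Rs1 = Rp1 + Rp2 (series, joined only at node 0) = 6 + 5.638 = 11.64 Ω
  Rp3 = R5 ‖ Rs1 (parallel, both between nodes 1 and 3) = 1/(1/100 + 1/11.64) = 10.42 Ω
R_th = 10.42 Ω

Final answer: V_th = -0.1305 V, R_th = 10.42 Ω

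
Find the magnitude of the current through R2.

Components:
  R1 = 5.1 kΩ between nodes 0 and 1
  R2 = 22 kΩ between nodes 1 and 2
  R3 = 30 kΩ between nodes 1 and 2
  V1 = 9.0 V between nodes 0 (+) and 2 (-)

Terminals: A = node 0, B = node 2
Nodal analysis, taking node 2 as the 0 V reference.
Source V1 fixes V_0 = 9 V.
KCL at each unknown node (sum of currents leaving = 0; resistances in Ω):
  Node 1: (V_1 - 9)/5100 + (V_1 - 0)/22000 + (V_1 - 0)/30000 = 0
Collecting terms: 0.0002749 × V_1 = 0.001765  =>  V_1 = 6.42 V
I_R2 = (V_1 - V_2)/R2 = (6.42 - 0)/22000 = 0.0002918 A
|I_R2| = 0.0002918 A

Final answer: |I_R2| = 0.0002918 A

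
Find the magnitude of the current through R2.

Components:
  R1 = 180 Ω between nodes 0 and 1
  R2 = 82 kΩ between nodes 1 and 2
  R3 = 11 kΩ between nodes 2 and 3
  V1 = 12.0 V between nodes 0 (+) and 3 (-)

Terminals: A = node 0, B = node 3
Nodal analysis, taking node 3 as the 0 V reference.
Source V1 fixes V_0 = 12 V.
KCL at each unknown node (sum of currents leaving = 0; resistances in Ω):
  Node 1: (V_1 - 12)/180 + (V_1 - V_2)/82000 = 0
  Node 2: (V_2 - V_1)/82000 + (V_2 - 0)/11000 = 0
Collecting terms (coefficients in siemens):
  0.005568·V_1 - 0.0000122·V_2 = 0.06667
  0.0001031·V_2 - 0.0000122·V_1 = 0
Determinant D = (0.005568)(0.0001031) - (-0.0000122)(-0.0000122) = 0.0000005739
V_1 = [(0.06667)(0.0001031) - (-0.0000122)(0)]/D = 11.98 V
V_2 = [(0.005568)(0) - (0.06667)(-0.0000122)]/D = 1.417 V
I_R2 = (V_1 - V_2)/R2 = (11.98 - 1.417)/82000 = 0.0001288 A
|I_R2| = 0.0001288 A

Final answer: |I_R2| = 0.0001288 A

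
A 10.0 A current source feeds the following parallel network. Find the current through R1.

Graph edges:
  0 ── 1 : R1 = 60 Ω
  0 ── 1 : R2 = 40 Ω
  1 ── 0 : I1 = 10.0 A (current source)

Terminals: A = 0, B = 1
All resistors sit directly between nodes 0 and 1, so they are in parallel and share one voltage V; the full source current 10 A splits among them.
1/R_par = 1/60 + 1/40 = 0.04167 S  =>  R_par = 24 Ω
V = I × R_par = 10 × 24 = 240 V
I_R1 = V/R1 = 240/60 = 4 A

Final answer: 4 A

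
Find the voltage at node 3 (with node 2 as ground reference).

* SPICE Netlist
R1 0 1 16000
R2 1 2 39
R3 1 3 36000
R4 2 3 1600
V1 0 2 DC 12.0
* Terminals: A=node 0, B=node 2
Nodal analysis, taking node 2 as the 0 V reference.
Source V1 fixes V_0 = 12 V.
KCL at each unknown node (sum of currents leaving = 0; resistances in Ω):
  Node 1: (V_1 - 12)/16000 + (V_1 - 0)/39 + (V_1 - V_3)/36000 = 0
  Node 3: (V_3 - V_1)/36000 + (V_3 - 0)/1600 = 0
Collecting terms (coefficients in siemens):
  0.02573·V_1 - 0.00002778·V_3 = 0.00075
  0.0006528·V_3 - 0.00002778·V_1 = 0
Determinant D = (0.02573)(0.0006528) - (-0.00002778)(-0.00002778) = 0.0000168
V_1 = [(0.00075)(0.0006528) - (-0.00002778)(0)]/D = 0.02915 V
V_3 = [(0.02573)(0) - (0.00075)(-0.00002778)]/D = 0.00124 V
The requested potential is V_3 = 0.00124 V.

Final answer: V_3 = 0.00124 V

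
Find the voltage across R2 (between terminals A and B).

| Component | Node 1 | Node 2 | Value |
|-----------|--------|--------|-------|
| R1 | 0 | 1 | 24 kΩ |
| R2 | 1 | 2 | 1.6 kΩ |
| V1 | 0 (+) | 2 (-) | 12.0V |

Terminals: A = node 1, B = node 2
R1 and R2 are in series across V1 (node 0 → node 1 → node 2), and the output A–B is taken across R2, so this is a voltage divider.
Series current: I = V1/(R1 + R2) = 12/(24000 + 1600) = 12/25600 = 0.0004687 A
V_R2 = I × R2 = V1 × R2/(R1 + R2) = 12 × 1600/25600 = 0.75 V

Final answer: 0.75 V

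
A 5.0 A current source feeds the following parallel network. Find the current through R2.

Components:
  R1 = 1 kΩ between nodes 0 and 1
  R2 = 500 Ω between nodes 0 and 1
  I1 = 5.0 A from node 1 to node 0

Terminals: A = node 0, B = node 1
All resistors sit directly between nodes 0 and 1, so they are in parallel and share one voltage V; the full source current 5 A splits among them.
1/R_par = 1/1000 + 1/500 = 0.003 S  =>  R_par = 333.3 Ω
V = I × R_par = 5 × 333.3 = 1667 V
I_R2 = V/R2 = 1667/500 = 3.333 A

Final answer: 3.333 A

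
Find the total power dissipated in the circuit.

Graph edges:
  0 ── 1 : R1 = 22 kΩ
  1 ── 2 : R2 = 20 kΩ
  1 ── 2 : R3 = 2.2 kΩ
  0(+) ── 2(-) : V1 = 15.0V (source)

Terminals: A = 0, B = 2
Nodal analysis, taking node 2 as the 0 V reference.
Source V1 fixes V_0 = 15 V.
KCL at each unknown node (sum of currents leaving = 0; resistances in Ω):
  Node 1: (V_1 - 15)/22000 + (V_1 - 0)/20000 + (V_1 - 0)/2200 = 0
Collecting terms: 0.00055 × V_1 = 0.0006818  =>  V_1 = 1.24 V
Power in each resistor, P = (ΔV)²/R:
  P_R1 = (15 - 1.24)²/22000 = 0.008607 W
  P_R2 = (1.24 - 0)²/20000 = 0.00007684 W
  P_R3 = (1.24 - 0)²/2200 = 0.0006985 W
P_total = P_R1 + P_R2 + P_R3 = 0.009382 W

Final answer: 0.009382 W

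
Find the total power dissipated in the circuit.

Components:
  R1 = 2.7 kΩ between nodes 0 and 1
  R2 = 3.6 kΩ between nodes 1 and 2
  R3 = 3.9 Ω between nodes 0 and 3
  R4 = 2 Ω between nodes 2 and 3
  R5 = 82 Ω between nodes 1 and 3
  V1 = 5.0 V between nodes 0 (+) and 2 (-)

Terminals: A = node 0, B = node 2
Nodal analysis, taking node 2 as the 0 V reference.
Source V1 fixes V_0 = 5 V.
KCL at each unknown node (sum of currents leaving = 0; resistances in Ω):
  Node 1: (V_1 - 5)/2700 + (V_1 - 0)/3600 + (V_1 - V_3)/82 = 0
  Node 3: (V_3 - 5)/3.9 + (V_3 - 0)/2 + (V_3 - V_1)/82 = 0
Collecting terms (coefficients in siemens):
  0.01284·V_1 - 0.0122·V_3 = 0.001852
  0.7686·V_3 - 0.0122·V_1 = 1.282
Determinant D = (0.01284)(0.7686) - (-0.0122)(-0.0122) = 0.009723
V_1 = [(0.001852)(0.7686) - (-0.0122)(1.282)]/D = 1.754 V
V_3 = [(0.01284)(1.282) - (0.001852)(-0.0122)]/D = 1.696 V
Power in each resistor, P = (ΔV)²/R:
  P_R1 = (5 - 1.754)²/2700 = 0.003901 W
  P_R2 = (1.754 - 0)²/3600 = 0.000855 W
  P_R3 = (5 - 1.696)²/3.9 = 2.799 W
  P_R4 = (0 - 1.696)²/2 = 1.438 W
  P_R5 = (1.754 - 1.696)²/82 = 0.00004189 W
P_total = P_R1 + P_R2 + P_R3 + P_R4 + P_R5 = 4.242 W

Final answer: 4.242 W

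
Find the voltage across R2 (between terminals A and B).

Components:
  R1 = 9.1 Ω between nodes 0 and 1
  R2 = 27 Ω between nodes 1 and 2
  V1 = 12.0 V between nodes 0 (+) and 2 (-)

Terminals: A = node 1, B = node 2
R1 and R2 are in series across V1 (node 0 → node 1 → node 2), and the output A–B is taken across R2, so this is a voltage divider.
Series current: I = V1/(R1 + R2) = 12/(9.1 + 27) = 12/36.1 = 0.3324 A
V_R2 = I × R2 = V1 × R2/(R1 + R2) = 12 × 27/36.1 = 8.975 V

Final answer: 8.975 V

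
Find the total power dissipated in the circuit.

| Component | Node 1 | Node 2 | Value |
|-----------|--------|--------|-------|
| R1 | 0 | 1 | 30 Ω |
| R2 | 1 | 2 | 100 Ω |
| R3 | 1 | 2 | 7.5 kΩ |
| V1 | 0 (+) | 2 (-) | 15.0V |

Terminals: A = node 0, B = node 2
Nodal analysis, taking node 2 as the 0 V reference.
Source V1 fixes V_0 = 15 V.
KCL at each unknown node (sum of currents leaving = 0; resistances in Ω):
  Node 1: (V_1 - 15)/30 + (V_1 - 0)/100 + (V_1 - 0)/7500 = 0
Collecting terms: 0.04347 × V_1 = 0.5  =>  V_1 = 11.5 V
Power in each resistor, P = (ΔV)²/R:
  P_R1 = (15 - 11.5)²/30 = 0.4076 W
  P_R2 = (11.5 - 0)²/100 = 1.323 W
  P_R3 = (11.5 - 0)²/7500 = 0.01764 W
P_total = P_R1 + P_R2 + P_R3 = 1.748 W

Final answer: 1.748 W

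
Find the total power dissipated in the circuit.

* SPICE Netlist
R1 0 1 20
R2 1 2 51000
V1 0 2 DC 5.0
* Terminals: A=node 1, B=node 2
Nodal analysis, taking node 2 as the 0 V reference.
Source V1 fixes V_0 = 5 V.
KCL at each unknown node (sum of currents leaving = 0; resistances in Ω):
  Node 1: (V_1 - 5)/20 + (V_1 - 0)/51000 = 0
Collecting terms: 0.05002 × V_1 = 0.25  =>  V_1 = 4.998 V
Power in each resistor, P = (ΔV)²/R:
  P_R1 = (5 - 4.998)²/20 = 0.0000001921 W
  P_R2 = (4.998 - 0)²/51000 = 0.0004898 W
P_total = P_R1 + P_R2 = 0.00049 W

Final answer: 0.00049 W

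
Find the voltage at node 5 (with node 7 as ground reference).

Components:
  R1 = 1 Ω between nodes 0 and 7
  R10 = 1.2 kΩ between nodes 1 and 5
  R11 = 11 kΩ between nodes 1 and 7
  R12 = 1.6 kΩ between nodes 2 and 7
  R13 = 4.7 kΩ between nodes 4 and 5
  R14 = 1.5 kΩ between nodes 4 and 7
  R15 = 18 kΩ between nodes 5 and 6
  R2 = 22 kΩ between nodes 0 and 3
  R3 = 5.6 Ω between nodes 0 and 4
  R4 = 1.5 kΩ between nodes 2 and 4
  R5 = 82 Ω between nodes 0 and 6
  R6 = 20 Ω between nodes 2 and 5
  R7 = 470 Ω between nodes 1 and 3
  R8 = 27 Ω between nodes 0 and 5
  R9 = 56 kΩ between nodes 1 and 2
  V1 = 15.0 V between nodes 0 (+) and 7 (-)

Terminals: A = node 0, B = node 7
Nodal analysis, taking node 7 as the 0 V reference.
Source V1 fixes V_0 = 15 V.
KCL at each unknown node (sum of currents leaving = 0; resistances in Ω):
  Node 1: (V_1 - V_3)/470 + (V_1 - V_2)/56000 + (V_1 - V_5)/1200 + (V_1 - 0)/11000 = 0
  Node 2: (V_2 - V_4)/1500 + (V_2 - V_5)/20 + (V_2 - V_1)/56000 + (V_2 - 0)/1600 = 0
  Node 3: (V_3 - 15)/22000 + (V_3 - V_1)/470 = 0
  Node 4: (V_4 - 15)/5.6 + (V_4 - V_2)/1500 + (V_4 - V_5)/4700 + (V_4 - 0)/1500 = 0
  Node 5: (V_5 - V_2)/20 + (V_5 - 15)/27 + (V_5 - V_1)/1200 + (V_5 - V_4)/4700 + (V_5 - V_6)/18000 = 0
  Node 6: (V_6 - 15)/82 + (V_6 - V_5)/18000 = 0
Collecting terms (coefficients in siemens):
  0.00307·V_1 - 0.00001786·V_2 - 0.002128·V_3 - 0.0008333·V_5 = 0
  0.05131·V_2 - 0.00001786·V_1 - 0.0006667·V_4 - 0.05·V_5 = 0
  0.002173·V_3 - 0.002128·V_1 = 0.0006818
  0.1801·V_4 - 0.0006667·V_2 - 0.0002128·V_5 = 2.679
  0.08814·V_5 - 0.0008333·V_1 - 0.05·V_2 - 0.0002128·V_4 - 0.00005556·V_6 = 0.5556
  0.01225·V_6 - 0.00005556·V_5 = 0.1829
Solving these 6 simultaneous equations (Gaussian elimination) gives:
  V_1 = 13.38 V, V_2 = 14.55 V, V_3 = 13.42 V, V_4 = 14.94 V
  V_5 = 14.73 V, V_6 = 15 V
The requested potential is V_5 = 14.73 V.

Final answer: V_5 = 14.73 V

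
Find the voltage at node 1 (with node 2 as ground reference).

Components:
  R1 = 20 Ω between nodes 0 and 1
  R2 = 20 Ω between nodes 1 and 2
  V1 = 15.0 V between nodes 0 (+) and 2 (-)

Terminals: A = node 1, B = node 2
Nodal analysis, taking node 2 as the 0 V reference.
Source V1 fixes V_0 = 15 V.
KCL at each unknown node (sum of currents leaving = 0; resistances in Ω):
  Node 1: (V_1 - 15)/20 + (V_1 - 0)/20 = 0
Collecting terms: 0.1 × V_1 = 0.75  =>  V_1 = 7.5 V
The requested potential is V_1 = 7.5 V.

Final answer: V_1 = 7.5 V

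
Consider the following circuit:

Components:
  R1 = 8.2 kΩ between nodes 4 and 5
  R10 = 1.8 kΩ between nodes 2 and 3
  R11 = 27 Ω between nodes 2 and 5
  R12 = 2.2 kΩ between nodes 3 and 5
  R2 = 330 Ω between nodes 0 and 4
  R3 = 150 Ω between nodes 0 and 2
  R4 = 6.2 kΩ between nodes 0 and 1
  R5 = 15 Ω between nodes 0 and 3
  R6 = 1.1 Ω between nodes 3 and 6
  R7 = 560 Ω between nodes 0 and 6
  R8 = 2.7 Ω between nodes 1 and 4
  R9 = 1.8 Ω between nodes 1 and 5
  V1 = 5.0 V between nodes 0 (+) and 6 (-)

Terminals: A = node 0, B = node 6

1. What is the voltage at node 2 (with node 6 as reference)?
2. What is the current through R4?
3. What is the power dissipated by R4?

Nodal analysis, taking node 6 as the 0 V reference.
Source V1 fixes V_0 = 5 V.
KCL at each unknown node (sum of currents leaving = 0; resistances in Ω):
  Node 1: (V_1 - 5)/6200 + (V_1 - V_4)/2.7 + (V_1 - V_5)/1.8 = 0
  Node 2: (V_2 - 5)/150 + (V_2 - V_3)/1800 + (V_2 - V_5)/27 = 0
  Node 3: (V_3 - 5)/15 + (V_3 - 0)/1.1 + (V_3 - V_2)/1800 + (V_3 - V_5)/2200 = 0
  Node 4: (V_4 - V_5)/8200 + (V_4 - 5)/330 + (V_4 - V_1)/2.7 = 0
  Node 5: (V_5 - V_4)/8200 + (V_5 - V_1)/1.8 + (V_5 - V_2)/27 + (V_5 - V_3)/2200 = 0
Collecting terms (coefficients in siemens):
  0.9261·V_1 - 0.3704·V_4 - 0.5556·V_5 = 0.0008065
  0.04426·V_2 - 0.0005556·V_3 - 0.03704·V_5 = 0.03333
  0.9768·V_3 - 0.0005556·V_2 - 0.0004545·V_5 = 0.3333
  0.3735·V_4 - 0.3704·V_1 - 0.000122·V_5 = 0.01515
  0.5932·V_5 - 0.5556·V_1 - 0.03704·V_2 - 0.0004545·V_3 - 0.000122·V_4 = 0
Solving these 5 simultaneous equations (Gaussian elimination) gives:
  V_1 = 4.559 V, V_2 = 4.57 V, V_3 = 0.346 V, V_4 = 4.563 V
  V_5 = 4.556 V
Part 1:
  Read off the nodal solution: V_2 = 4.57 V
Part 2:
  I_R4 = (V_0 - V_1)/R4 = (5 - 4.559)/6200 = 0.00007114 A
  Magnitude: I_R4 = 0.00007114 A
Part 3:
  I_R4 = (V_0 - V_1)/R4 = (5 - 4.559)/6200 = 0.00007114 A
  P_R4 = I_R4² × R4 = (0.00007114)² × 6200 = 0.00003137 W

Final answers:
1. V_2 = 4.57 V
2. I_R4 = 7.114e-05 A
3. P_R4 = 3.137e-05 W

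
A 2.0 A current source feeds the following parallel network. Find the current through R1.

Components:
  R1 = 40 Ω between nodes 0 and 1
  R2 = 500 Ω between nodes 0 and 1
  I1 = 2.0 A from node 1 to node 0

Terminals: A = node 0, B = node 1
All resistors sit directly between nodes 0 and 1, so they are in parallel and share one voltage V; the full source current 2 A splits among them.
1/R_par = 1/40 + 1/500 = 0.027 S  =>  R_par = 37.04 Ω
V = I × R_par = 2 × 37.04 = 74.07 V
I_R1 = V/R1 = 74.07/40 = 1.852 A

Final answer: 1.852 A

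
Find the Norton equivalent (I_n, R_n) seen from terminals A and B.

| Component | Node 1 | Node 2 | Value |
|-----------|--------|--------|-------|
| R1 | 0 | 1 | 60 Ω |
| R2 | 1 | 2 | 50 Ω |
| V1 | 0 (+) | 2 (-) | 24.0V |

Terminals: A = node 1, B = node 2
Find the Thévenin equivalent first; then I_n = V_th/R_th and R_n = R_th.
Step 1 — V_th is the open-circuit voltage V_A - V_B (nothing connected across the terminals).
Nodal analysis, taking node 2 as the 0 V reference.
Source V1 fixes V_0 = 24 V.
KCL at each unknown node (sum of currents leaving = 0; resistances in Ω):
  Node 1: (V_1 - 24)/60 + (V_1 - 0)/50 = 0
Collecting terms: 0.03667 × V_1 = 0.4  =>  V_1 = 10.91 V
V_th = V_1 - V_2 = 10.91 - 0 = 10.91 V
Step 2 — R_th: zero the source — replace V1 by a short circuit (node 2 merges into node 0) — and find the resistance seen between A (node 1) and B (node 0).
Reduce the network between node 1 (A) and node 0 (B) by series/parallel combination:
  Rp1 = R1 ‖ R2 (parallel, both between nodes 0 and 1) = 1/(1/60 + 1/50) = 27.27 Ω
R_th = 27.27 Ω
I_n = V_th/R_th = 10.91/27.27 = 0.4 A, and R_n = R_th = 27.27 Ω

Final answer: I_n = 0.4 A, R_n = 27.27 Ω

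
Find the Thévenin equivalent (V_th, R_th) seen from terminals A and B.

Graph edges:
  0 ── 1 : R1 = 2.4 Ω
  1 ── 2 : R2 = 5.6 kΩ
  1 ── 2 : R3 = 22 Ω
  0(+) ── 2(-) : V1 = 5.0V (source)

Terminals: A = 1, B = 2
Step 1 — V_th is the open-circuit voltage V_A - V_B (nothing connected across the terminals).
Nodal analysis, taking node 2 as the 0 V reference.
Source V1 fixes V_0 = 5 V.
KCL at each unknown node (sum of currents leaving = 0; resistances in Ω):
  Node 1: (V_1 - 5)/2.4 + (V_1 - 0)/5600 + (V_1 - 0)/22 = 0
Collecting terms: 0.4623 × V_1 = 2.083  =>  V_1 = 4.506 V
V_th = V_1 - V_2 = 4.506 - 0 = 4.506 V
Step 2 — R_th: zero the source — replace V1 by a short circuit (node 2 merges into node 0) — and find the resistance seen between A (node 1) and B (node 0).
Reduce the network between node 1 (A) and node 0 (B) by series/parallel combination:
  Rp1 = R1 ‖ R2 ‖ R3 (parallel, all between nodes 0 and 1) = 1/(1/2.4 + 1/5600 + 1/22) = 2.163 Ω
R_th = 2.163 Ω

Final answer: V_th = 4.506 V, R_th = 2.163 Ω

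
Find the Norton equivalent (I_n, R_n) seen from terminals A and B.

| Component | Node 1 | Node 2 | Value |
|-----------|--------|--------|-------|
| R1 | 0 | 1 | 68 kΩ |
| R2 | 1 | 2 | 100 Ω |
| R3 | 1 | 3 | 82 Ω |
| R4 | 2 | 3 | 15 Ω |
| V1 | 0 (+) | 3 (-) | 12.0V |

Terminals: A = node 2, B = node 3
Find the Thévenin equivalent first; then I_n = V_th/R_th and R_n = R_th.
Step 1 — V_th is the open-circuit voltage V_A - V_B (nothing connected across the terminals).
Nodal analysis, taking node 3 as the 0 V reference.
Source V1 fixes V_0 = 12 V.
KCL at each unknown node (sum of currents leaving = 0; resistances in Ω):
  Node 1: (V_1 - 12)/68000 + (V_1 - V_2)/100 + (V_1 - 0)/82 = 0
  Node 2: (V_2 - V_1)/100 + (V_2 - 0)/15 = 0
Collecting terms (coefficients in siemens):
  0.02221·V_1 - 0.01·V_2 = 0.0001765
  0.07667·V_2 - 0.01·V_1 = 0
Determinant D = (0.02221)(0.07667) - (-0.01)(-0.01) = 0.001603
V_1 = [(0.0001765)(0.07667) - (-0.01)(0)]/D = 0.008441 V
V_2 = [(0.02221)(0) - (0.0001765)(-0.01)]/D = 0.001101 V
V_th = V_2 - V_3 = 0.001101 - 0 = 0.001101 V
Step 2 — R_th: zero the source — replace V1 by a short circuit (node 3 merges into node 0) — and find the resistance seen between A (node 2) and B (node 0).
Reduce the network between node 2 (A) and node 0 (B) by series/parallel combination:
  Rp1 = R1 ‖ R3 (parallel, both between nodes 0 and 1) = 1/(1/68000 + 1/82) = 81.9 Ω
  Rs1 = R2 + Rp1 (series, joined only at node 1) = 100 + 81.9 = 181.9 Ω
  Rp2 = R4 ‖ Rs1 (parallel, both between nodes 0 and 2) = 1/(1/15 + 1/181.9) = 13.86 Ω
R_th = 13.86 Ω
I_n = V_th/R_th = 0.001101/13.86 = 0.00007946 A, and R_n = R_th = 13.86 Ω

Final answer: I_n = 7.946e-05 A, R_n = 13.86 Ω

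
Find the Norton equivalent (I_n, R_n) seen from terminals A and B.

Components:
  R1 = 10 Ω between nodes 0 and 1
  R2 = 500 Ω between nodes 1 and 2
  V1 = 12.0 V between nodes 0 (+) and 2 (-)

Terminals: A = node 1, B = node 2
Find the Thévenin equivalent first; then I_n = V_th/R_th and R_n = R_th.
Step 1 — V_th is the open-circuit voltage V_A - V_B (nothing connected across the terminals).
Nodal analysis, taking node 2 as the 0 V reference.
Source V1 fixes V_0 = 12 V.
KCL at each unknown node (sum of currents leaving = 0; resistances in Ω):
  Node 1: (V_1 - 12)/10 + (V_1 - 0)/500 = 0
Collecting terms: 0.102 × V_1 = 1.2  =>  V_1 = 11.76 V
V_th = V_1 - V_2 = 11.76 - 0 = 11.76 V
Step 2 — R_th: zero the source — replace V1 by a short circuit (node 2 merges into node 0) — and find the resistance seen between A (node 1) and B (node 0).
Reduce the network between node 1 (A) and node 0 (B) by series/parallel combination:
  Rp1 = R1 ‖ R2 (parallel, both between nodes 0 and 1) = 1/(1/10 + 1/500) = 9.804 Ω
R_th = 9.804 Ω
I_n = V_th/R_th = 11.76/9.804 = 1.2 A, and R_n = R_th = 9.804 Ω

Final answer: I_n = 1.2 A, R_n = 9.804 Ω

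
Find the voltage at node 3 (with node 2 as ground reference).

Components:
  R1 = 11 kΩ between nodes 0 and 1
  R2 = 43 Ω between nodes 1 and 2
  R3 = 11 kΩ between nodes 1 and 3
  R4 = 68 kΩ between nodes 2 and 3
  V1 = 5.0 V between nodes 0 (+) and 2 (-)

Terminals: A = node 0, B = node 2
Nodal analysis, taking node 2 as the 0 V reference.
Source V1 fixes V_0 = 5 V.
KCL at each unknown node (sum of currents leaving = 0; resistances in Ω):
  Node 1: (V_1 - 5)/11000 + (V_1 - 0)/43 + (V_1 - V_3)/11000 = 0
  Node 3: (V_3 - V_1)/11000 + (V_3 - 0)/68000 = 0
Collecting terms (coefficients in siemens):
  0.02344·V_1 - 0.00009091·V_3 = 0.0004545
  0.0001056·V_3 - 0.00009091·V_1 = 0
Determinant D = (0.02344)(0.0001056) - (-0.00009091)(-0.00009091) = 0.000002467
V_1 = [(0.0004545)(0.0001056) - (-0.00009091)(0)]/D = 0.01946 V
V_3 = [(0.02344)(0) - (0.0004545)(-0.00009091)]/D = 0.01675 V
The requested potential is V_3 = 0.01675 V.

Final answer: V_3 = 0.01675 V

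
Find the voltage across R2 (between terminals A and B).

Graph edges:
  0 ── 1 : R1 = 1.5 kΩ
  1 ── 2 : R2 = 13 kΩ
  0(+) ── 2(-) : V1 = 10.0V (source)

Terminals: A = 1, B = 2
R1 and R2 are in series across V1 (node 0 → node 1 → node 2), and the output A–B is taken across R2, so this is a voltage divider.
Series current: I = V1/(R1 + R2) = 10/(1500 + 13000) = 10/14500 = 0.0006897 A
V_R2 = I × R2 = V1 × R2/(R1 + R2) = 10 × 13000/14500 = 8.966 V

Final answer: 8.966 V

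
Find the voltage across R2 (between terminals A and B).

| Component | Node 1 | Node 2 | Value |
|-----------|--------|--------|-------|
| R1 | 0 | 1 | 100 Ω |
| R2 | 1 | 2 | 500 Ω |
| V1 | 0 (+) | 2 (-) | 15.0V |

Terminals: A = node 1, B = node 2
R1 and R2 are in series across V1 (node 0 → node 1 → node 2), and the output A–B is taken across R2, so this is a voltage divider.
Series current: I = V1/(R1 + R2) = 15/(100 + 500) = 15/600 = 0.025 A
V_R2 = I × R2 = V1 × R2/(R1 + R2) = 15 × 500/600 = 12.5 V

Final answer: 12.5 V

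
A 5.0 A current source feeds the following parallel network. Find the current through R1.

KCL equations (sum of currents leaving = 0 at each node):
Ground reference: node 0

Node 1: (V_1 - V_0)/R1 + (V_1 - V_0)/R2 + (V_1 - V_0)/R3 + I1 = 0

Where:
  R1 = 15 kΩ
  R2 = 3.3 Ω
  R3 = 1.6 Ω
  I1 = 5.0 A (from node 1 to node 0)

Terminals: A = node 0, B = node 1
All resistors sit directly between nodes 0 and 1, so they are in parallel and share one voltage V; the full source current 5 A splits among them.
1/R_par = 1/15000 + 1/3.3 + 1/1.6 = 0.9281 S  =>  R_par = 1.077 Ω
V = I × R_par = 5 × 1.077 = 5.387 V
I_R1 = V/R1 = 5.387/15000 = 0.0003592 A

Final answer: 0.0003592 A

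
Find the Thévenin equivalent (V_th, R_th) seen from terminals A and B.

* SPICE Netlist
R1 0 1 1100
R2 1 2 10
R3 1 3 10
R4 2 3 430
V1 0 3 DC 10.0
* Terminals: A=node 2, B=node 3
Step 1 — V_th is the open-circuit voltage V_A - V_B (nothing connected across the terminals).
Nodal analysis, taking node 3 as the 0 V reference.
Source V1 fixes V_0 = 10 V.
KCL at each unknown node (sum of currents leaving = 0; resistances in Ω):
  Node 1: (V_1 - 10)/1100 + (V_1 - V_2)/10 + (V_1 - 0)/10 = 0
  Node 2: (V_2 - V_1)/10 + (V_2 - 0)/430 = 0
Collecting terms (coefficients in siemens):
  0.2009·V_1 - 0.1·V_2 = 0.009091
  0.1023·V_2 - 0.1·V_1 = 0
Determinant D = (0.2009)(0.1023) - (-0.1)(-0.1) = 0.01056
V_1 = [(0.009091)(0.1023) - (-0.1)(0)]/D = 0.08811 V
V_2 = [(0.2009)(0) - (0.009091)(-0.1)]/D = 0.0861 V
V_th = V_2 - V_3 = 0.0861 - 0 = 0.0861 V
Step 2 — R_th: zero the source — replace V1 by a short circuit (node 3 merges into node 0) — and find the resistance seen between A (node 2) and B (node 0).
Reduce the network between node 2 (A) and node 0 (B) by series/parallel combination:
  Rp1 = R1 ‖ R3 (parallel, both between nodes 0 and 1) = 1/(1/1100 + 1/10) = 9.91 Ω
  Rs1 = R2 + Rp1 (series, joined only at node 1) = 10 + 9.91 = 19.91 Ω
  Rp2 = R4 ‖ Rs1 (parallel, both between nodes 0 and 2) = 1/(1/430 + 1/19.91) = 19.03 Ω
R_th = 19.03 Ω

Final answer: V_th = 0.0861 V, R_th = 19.03 Ω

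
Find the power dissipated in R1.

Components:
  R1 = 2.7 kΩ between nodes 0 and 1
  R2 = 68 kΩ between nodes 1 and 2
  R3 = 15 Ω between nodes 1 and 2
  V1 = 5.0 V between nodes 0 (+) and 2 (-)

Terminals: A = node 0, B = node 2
Nodal analysis, taking node 2 as the 0 V reference.
Source V1 fixes V_0 = 5 V.
KCL at each unknown node (sum of currents leaving = 0; resistances in Ω):
  Node 1: (V_1 - 5)/2700 + (V_1 - 0)/68000 + (V_1 - 0)/15 = 0
Collecting terms: 0.06705 × V_1 = 0.001852  =>  V_1 = 0.02762 V
I_R1 = (V_0 - V_1)/R1 = (5 - 0.02762)/2700 = 0.001842 A
P_R1 = I_R1² × R1 = (0.001842)² × 2700 = 0.009157 W

Final answer: 0.009157 W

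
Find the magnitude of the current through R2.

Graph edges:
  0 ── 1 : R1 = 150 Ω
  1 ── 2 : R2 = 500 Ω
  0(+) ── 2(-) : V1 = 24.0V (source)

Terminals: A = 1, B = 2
Nodal analysis, taking node 2 as the 0 V reference.
Source V1 fixes V_0 = 24 V.
KCL at each unknown node (sum of currents leaving = 0; resistances in Ω):
  Node 1: (V_1 - 24)/150 + (V_1 - 0)/500 = 0
Collecting terms: 0.008667 × V_1 = 0.16  =>  V_1 = 18.46 V
I_R2 = (V_1 - V_2)/R2 = (18.46 - 0)/500 = 0.03692 A
|I_R2| = 0.03692 A

Final answer: |I_R2| = 0.03692 A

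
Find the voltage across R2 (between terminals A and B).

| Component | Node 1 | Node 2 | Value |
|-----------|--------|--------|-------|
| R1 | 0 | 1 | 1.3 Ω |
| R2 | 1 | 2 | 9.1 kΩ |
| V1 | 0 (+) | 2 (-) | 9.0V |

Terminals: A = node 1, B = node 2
R1 and R2 are in series across V1 (node 0 → node 1 → node 2), and the output A–B is taken across R2, so this is a voltage divider.
Series current: I = V1/(R1 + R2) = 9/(1.3 + 9100) = 9/9101 = 0.0009889 A
V_R2 = I × R2 = V1 × R2/(R1 + R2) = 9 × 9100/9101 = 8.999 V

Final answer: 8.999 V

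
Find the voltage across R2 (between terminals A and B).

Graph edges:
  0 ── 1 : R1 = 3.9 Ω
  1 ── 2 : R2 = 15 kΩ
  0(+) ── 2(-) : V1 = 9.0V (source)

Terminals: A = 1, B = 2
R1 and R2 are in series across V1 (node 0 → node 1 → node 2), and the output A–B is taken across R2, so this is a voltage divider.
Series current: I = V1/(R1 + R2) = 9/(3.9 + 15000) = 9/15000 = 0.0005998 A
V_R2 = I × R2 = V1 × R2/(R1 + R2) = 9 × 15000/15000 = 8.998 V

Final answer: 8.998 V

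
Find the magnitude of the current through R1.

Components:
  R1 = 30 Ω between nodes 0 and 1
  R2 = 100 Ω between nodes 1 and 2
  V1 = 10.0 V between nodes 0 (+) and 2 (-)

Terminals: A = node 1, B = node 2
Nodal analysis, taking node 2 as the 0 V reference.
Source V1 fixes V_0 = 10 V.
KCL at each unknown node (sum of currents leaving = 0; resistances in Ω):
  Node 1: (V_1 - 10)/30 + (V_1 - 0)/100 = 0
Collecting terms: 0.04333 × V_1 = 0.3333  =>  V_1 = 7.692 V
I_R1 = (V_0 - V_1)/R1 = (10 - 7.692)/30 = 0.07692 A
|I_R1| = 0.07692 A

Final answer: |I_R1| = 0.07692 A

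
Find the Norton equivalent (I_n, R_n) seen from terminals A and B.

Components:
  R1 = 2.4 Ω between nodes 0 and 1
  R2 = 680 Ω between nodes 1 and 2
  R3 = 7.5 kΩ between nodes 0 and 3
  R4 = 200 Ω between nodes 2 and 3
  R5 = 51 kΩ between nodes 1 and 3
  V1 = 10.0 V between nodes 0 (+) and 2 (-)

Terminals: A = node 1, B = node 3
Find the Thévenin equivalent first; then I_n = V_th/R_th and R_n = R_th.
Step 1 — V_th is the open-circuit voltage V_A - V_B (nothing connected across the terminals).
Nodal analysis, taking node 2 as the 0 V reference.
Source V1 fixes V_0 = 10 V.
KCL at each unknown node (sum of currents leaving = 0; resistances in Ω):
  Node 1: (V_1 - 10)/2.4 + (V_1 - 0)/680 + (V_1 - V_3)/51000 = 0
  Node 3: (V_3 - 10)/7500 + (V_3 - 0)/200 + (V_3 - V_1)/51000 = 0
Collecting terms (coefficients in siemens):
  0.4182·V_1 - 0.00001961·V_3 = 4.167
  0.005153·V_3 - 0.00001961·V_1 = 0.001333
Determinant D = (0.4182)(0.005153) - (-0.00001961)(-0.00001961) = 0.002155
V_1 = [(4.167)(0.005153) - (-0.00001961)(0.001333)]/D = 9.964 V
V_3 = [(0.4182)(0.001333) - (4.167)(-0.00001961)]/D = 0.2967 V
V_th = V_1 - V_3 = 9.964 - 0.2967 = 9.668 V
Step 2 — R_th: zero the source — replace V1 by a short circuit (node 2 merges into node 0) — and find the resistance seen between A (node 1) and B (node 3).
Reduce the network between node 1 (A) and node 3 (B) by series/parallel combination:
  Rp1 = R1 ‖ R2 (parallel, both between nodes 0 and 1) = 1/(1/2.4 + 1/680) = 2.392 Ω
  Rp2 = R3 ‖ R4 (parallel, both between nodes 0 and 3) = 1/(1/7500 + 1/200) = 194.8 Ω
  Rs1 = Rp1 + Rp2 (series, joined only at node 0) = 2.392 + 194.8 = 197.2 Ω
  Rp3 = R5 ‖ Rs1 (parallel, both between nodes 1 and 3) = 1/(1/51000 + 1/197.2) = 196.4 Ω
R_th = 196.4 Ω
I_n = V_th/R_th = 9.668/196.4 = 0.04922 A, and R_n = R_th = 196.4 Ω

Final answer: I_n = 0.04922 A, R_n = 196.4 Ω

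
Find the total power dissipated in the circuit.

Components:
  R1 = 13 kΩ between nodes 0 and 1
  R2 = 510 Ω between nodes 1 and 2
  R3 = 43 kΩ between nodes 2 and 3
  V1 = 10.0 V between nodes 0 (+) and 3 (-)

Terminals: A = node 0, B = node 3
Nodal analysis, taking node 3 as the 0 V reference.
Source V1 fixes V_0 = 10 V.
KCL at each unknown node (sum of currents leaving = 0; resistances in Ω):
  Node 1: (V_1 - 10)/13000 + (V_1 - V_2)/510 = 0
  Node 2: (V_2 - V_1)/510 + (V_2 - 0)/43000 = 0
Collecting terms (coefficients in siemens):
  0.002038·V_1 - 0.001961·V_2 = 0.0007692
  0.001984·V_2 - 0.001961·V_1 = 0
Determinant D = (0.002038)(0.001984) - (-0.001961)(-0.001961) = 0.0000001982
V_1 = [(0.0007692)(0.001984) - (-0.001961)(0)]/D = 7.7 V
V_2 = [(0.002038)(0) - (0.0007692)(-0.001961)]/D = 7.609 V
Power in each resistor, P = (ΔV)²/R:
  P_R1 = (10 - 7.7)²/13000 = 0.0004071 W
  P_R2 = (7.7 - 7.609)²/510 = 0.00001597 W
  P_R3 = (7.609 - 0)²/43000 = 0.001347 W
P_total = P_R1 + P_R2 + P_R3 = 0.00177 W

Final answer: 0.00177 W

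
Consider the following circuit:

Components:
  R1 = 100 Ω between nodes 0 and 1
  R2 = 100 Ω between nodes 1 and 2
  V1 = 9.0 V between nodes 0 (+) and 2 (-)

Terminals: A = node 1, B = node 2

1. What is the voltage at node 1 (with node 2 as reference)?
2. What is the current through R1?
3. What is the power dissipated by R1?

Nodal analysis, taking node 2 as the 0 V reference.
Source V1 fixes V_0 = 9 V.
KCL at each unknown node (sum of currents leaving = 0; resistances in Ω):
  Node 1: (V_1 - 9)/100 + (V_1 - 0)/100 = 0
Collecting terms: 0.02 × V_1 = 0.09  =>  V_1 = 4.5 V
Part 1:
  Read off the nodal solution: V_1 = 4.5 V
Part 2:
  I_R1 = (V_0 - V_1)/R1 = (9 - 4.5)/100 = 0.045 A
  Magnitude: I_R1 = 0.045 A
Part 3:
  I_R1 = (V_0 - V_1)/R1 = (9 - 4.5)/100 = 0.045 A
  P_R1 = I_R1² × R1 = (0.045)² × 100 = 0.2025 W

Final answers:
1. V_1 = 4.5 V
2. I_R1 = 0.045 A
3. P_R1 = 0.2025 W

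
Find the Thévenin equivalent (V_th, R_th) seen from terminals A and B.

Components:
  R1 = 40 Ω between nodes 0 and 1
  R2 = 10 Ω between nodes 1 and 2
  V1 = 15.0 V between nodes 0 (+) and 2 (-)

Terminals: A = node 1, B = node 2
Step 1 — V_th is the open-circuit voltage V_A - V_B (nothing connected across the terminals).
Nodal analysis, taking node 2 as the 0 V reference.
Source V1 fixes V_0 = 15 V.
KCL at each unknown node (sum of currents leaving = 0; resistances in Ω):
  Node 1: (V_1 - 15)/40 + (V_1 - 0)/10 = 0
Collecting terms: 0.125 × V_1 = 0.375  =>  V_1 = 3 V
V_th = V_1 - V_2 = 3 - 0 = 3 V
Step 2 — R_th: zero the source — replace V1 by a short circuit (node 2 merges into node 0) — and find the resistance seen between A (node 1) and B (node 0).
Reduce the network between node 1 (A) and node 0 (B) by series/parallel combination:
  Rp1 = R1 ‖ R2 (parallel, both between nodes 0 and 1) = 1/(1/40 + 1/10) = 8 Ω
R_th = 8 Ω

Final answer: V_th = 3 V, R_th = 8 Ω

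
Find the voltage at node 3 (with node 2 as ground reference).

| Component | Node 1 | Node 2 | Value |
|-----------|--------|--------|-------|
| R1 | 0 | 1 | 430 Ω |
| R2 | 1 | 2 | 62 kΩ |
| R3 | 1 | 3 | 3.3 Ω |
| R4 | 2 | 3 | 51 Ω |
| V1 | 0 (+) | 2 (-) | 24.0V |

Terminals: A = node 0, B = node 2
Nodal analysis, taking node 2 as the 0 V reference.
Source V1 fixes V_0 = 24 V.
KCL at each unknown node (sum of currents leaving = 0; resistances in Ω):
  Node 1: (V_1 - 24)/430 + (V_1 - 0)/62000 + (V_1 - V_3)/3.3 = 0
  Node 3: (V_3 - V_1)/3.3 + (V_3 - 0)/51 = 0
Collecting terms (coefficients in siemens):
  0.3054·V_1 - 0.303·V_3 = 0.05581
  0.3226·V_3 - 0.303·V_1 = 0
Determinant D = (0.3054)(0.3226) - (-0.303)(-0.303) = 0.006697
V_1 = [(0.05581)(0.3226) - (-0.303)(0)]/D = 2.689 V
V_3 = [(0.3054)(0) - (0.05581)(-0.303)]/D = 2.525 V
The requested potential is V_3 = 2.525 V.

Final answer: V_3 = 2.525 V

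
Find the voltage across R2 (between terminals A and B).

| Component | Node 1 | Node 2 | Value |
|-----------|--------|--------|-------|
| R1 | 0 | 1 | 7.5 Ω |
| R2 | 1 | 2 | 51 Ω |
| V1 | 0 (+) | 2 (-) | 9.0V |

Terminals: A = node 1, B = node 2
R1 and R2 are in series across V1 (node 0 → node 1 → node 2), and the output A–B is taken across R2, so this is a voltage divider.
Series current: I = V1/(R1 + R2) = 9/(7.5 + 51) = 9/58.5 = 0.1538 A
V_R2 = I × R2 = V1 × R2/(R1 + R2) = 9 × 51/58.5 = 7.846 V

Final answer: 7.846 V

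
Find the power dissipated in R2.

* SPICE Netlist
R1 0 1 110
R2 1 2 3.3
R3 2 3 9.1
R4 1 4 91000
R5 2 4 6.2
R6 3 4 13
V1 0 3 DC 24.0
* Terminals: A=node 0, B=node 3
Nodal analysis, taking node 3 as the 0 V reference.
Source V1 fixes V_0 = 24 V.
KCL at each unknown node (sum of currents leaving = 0; resistances in Ω):
  Node 1: (V_1 - 24)/110 + (V_1 - V_2)/3.3 + (V_1 - V_4)/91000 = 0
  Node 2: (V_2 - V_1)/3.3 + (V_2 - 0)/9.1 + (V_2 - V_4)/6.2 = 0
  Node 4: (V_4 - V_1)/91000 + (V_4 - V_2)/6.2 + (V_4 - 0)/13 = 0
Collecting terms (coefficients in siemens):
  0.3121·V_1 - 0.303·V_2 - 0.00001099·V_4 = 0.2182
  0.5742·V_2 - 0.303·V_1 - 0.1613·V_4 = 0
  0.2382·V_4 - 0.00001099·V_1 - 0.1613·V_2 = 0
Solving these 3 simultaneous equations (Gaussian elimination) gives:
  V_1 = 1.903 V, V_2 = 1.24 V, V_4 = 0.8398 V
I_R2 = (V_1 - V_2)/R2 = (1.903 - 1.24)/3.3 = 0.2009 A
P_R2 = I_R2² × R2 = (0.2009)² × 3.3 = 0.1332 W

Final answer: 0.1332 W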